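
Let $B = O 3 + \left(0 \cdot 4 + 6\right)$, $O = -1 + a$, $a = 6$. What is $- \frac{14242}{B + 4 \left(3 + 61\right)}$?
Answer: $- \frac{14242}{277} \approx -51.415$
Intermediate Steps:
$O = 5$ ($O = -1 + 6 = 5$)
$B = 21$ ($B = 5 \cdot 3 + \left(0 \cdot 4 + 6\right) = 15 + \left(0 + 6\right) = 15 + 6 = 21$)
$- \frac{14242}{B + 4 \left(3 + 61\right)} = - \frac{14242}{21 + 4 \left(3 + 61\right)} = - \frac{14242}{21 + 4 \cdot 64} = - \frac{14242}{21 + 256} = - \frac{14242}{277}$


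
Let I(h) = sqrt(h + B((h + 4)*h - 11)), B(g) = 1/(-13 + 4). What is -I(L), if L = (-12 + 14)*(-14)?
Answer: -I*sqrt(253)/3 ≈ -5.302*I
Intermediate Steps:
B(g) = -1/9 (B(g) = 1/(-9) = -1/9)
L = -28 (L = 2*(-14) = -28)
I(h) = sqrt(-1/9 + h) (I(h) = sqrt(h - 1/9) = sqrt(-1/9 + h))
-I(L) = -sqrt(-1 + 9*(-28))/3 = -sqrt(-1 - 252)/3 = -sqrt(-253)/3 = -I*sqrt(253)/3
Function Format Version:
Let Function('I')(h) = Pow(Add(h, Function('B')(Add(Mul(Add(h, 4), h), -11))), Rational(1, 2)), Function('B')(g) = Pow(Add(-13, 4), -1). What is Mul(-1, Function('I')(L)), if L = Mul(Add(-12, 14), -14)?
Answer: Mul(Rational(-1, 3), I, Pow(253, Rational(1, 2))) ≈ Mul(-5.3020, I)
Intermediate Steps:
Function('B')(g) = Rational(-1, 9) (Function('B')(g) = Pow(-9, -1) = Rational(-1, 9))
L = -28 (L = Mul(2, -14) = -28)
Function('I')(h) = Pow(Add(Rational(-1, 9), h), Rational(1, 2)) (Function('I')(h) = Pow(Add(h, Rational(-1, 9)), Rational(1, 2)) = Pow(Add(Rational(-1, 9), h), Rational(1, 2)))
Mul(-1, Function('I')(L)) = Mul(-1, Mul(Rational(1, 3), Pow(Add(-1, Mul(9, -28)), Rational(1, 2)))) = Mul(-1, Mul(Rational(1, 3), Pow(Add(-1, -252), Rational(1, 2)))) = Mul(-1, Mul(Rational(1, 3), Pow(-253, Rational(1, 2)))) = Mul(-1, Mul(Rational(1, 3), Mul(I, Pow(253, Rational(1, 2))))) = Mul(-1, Mul(Rational(1, 3), I, Pow(253, Rational(1, 2)))) = Mul(Rational(-1, 3), I, Pow(253, Rational(1, 2)))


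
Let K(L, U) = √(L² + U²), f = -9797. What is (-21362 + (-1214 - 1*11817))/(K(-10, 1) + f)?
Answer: 3336121/950308 + 34393*√101/95981108 ≈ 3.5142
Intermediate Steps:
(-21362 + (-1214 - 1*11817))/(K(-10, 1) + f) = (-21362 + (-1214 - 1*11817))/(√((-10)² + 1²) - 9797) = (-21362 + (-1214 - 11817))/(√(100 + 1) - 9797) = (-21362 - 13031)/(√101 - 9797) = -34393/(-9797 + √101)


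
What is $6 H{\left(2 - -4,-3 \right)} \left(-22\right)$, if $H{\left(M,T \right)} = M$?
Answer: $-792$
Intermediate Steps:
$6 H{\left(2 - -4,-3 \right)} \left(-22\right) = 6 \left(2 - -4\right) \left(-22\right) = 6 \left(2 + 4\right) \left(-22\right) = 6 \cdot 6 \left(-22\right) = 36 \left(-22\right) = -792$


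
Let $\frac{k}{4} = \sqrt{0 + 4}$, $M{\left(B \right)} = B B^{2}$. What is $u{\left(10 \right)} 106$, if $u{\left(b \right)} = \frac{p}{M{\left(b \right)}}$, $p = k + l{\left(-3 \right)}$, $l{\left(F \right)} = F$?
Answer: $\frac{53}{100} \approx 0.53$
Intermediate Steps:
$M{\left(B \right)} = B^{3}$
$k = 8$ ($k = 4 \sqrt{0 + 4} = 4 \sqrt{4} = 4 \cdot 2 = 8$)
$p = 5$ ($p = 8 - 3 = 5$)
$u{\left(b \right)} = \frac{5}{b^{3}}$
$u{\left(10 \right)} 106 = \frac{5}{1000} \cdot 106 = 5 \cdot \frac{1}{1000} \cdot 106 = \frac{1}{200} \cdot 106 = \frac{53}{100}$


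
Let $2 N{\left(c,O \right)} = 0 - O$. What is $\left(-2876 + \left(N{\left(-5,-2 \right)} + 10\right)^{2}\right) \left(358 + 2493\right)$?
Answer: $-7854505$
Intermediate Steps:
$N{\left(c,O \right)} = - \frac{O}{2}$ ($N{\left(c,O \right)} = \frac{0 - O}{2} = \frac{\left(-1\right) O}{2} = - \frac{O}{2}$)
$\left(-2876 + \left(N{\left(-5,-2 \right)} + 10\right)^{2}\right) \left(358 + 2493\right) = \left(-2876 + \left(\left(- \frac{1}{2}\right) \left(-2\right) + 10\right)^{2}\right) \left(358 + 2493\right) = \left(-2876 + \left(1 + 10\right)^{2}\right) 2851 = \left(-2876 + 11^{2}\right) 2851 = \left(-2876 + 121\right) 2851 = \left(-2755\right) 2851 = -7854505$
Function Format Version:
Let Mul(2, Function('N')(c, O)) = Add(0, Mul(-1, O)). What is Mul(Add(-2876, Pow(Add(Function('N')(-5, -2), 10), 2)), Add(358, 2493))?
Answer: -7854505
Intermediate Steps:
Function('N')(c, O) = Mul(Rational(-1, 2), O) (Function('N')(c, O) = Mul(Rational(1, 2), Add(0, Mul(-1, O))) = Mul(Rational(1, 2), Mul(-1, O)) = Mul(Rational(-1, 2), O))
Mul(Add(-2876, Pow(Add(Function('N')(-5, -2), 10), 2)), Add(358, 2493)) = Mul(Add(-2876, Pow(Add(Mul(Rational(-1, 2), -2), 10), 2)), Add(358, 2493)) = Mul(Add(-2876, Pow(Add(1, 10), 2)), 2851) = Mul(Add(-2876, Pow(11, 2)), 2851) = Mul(Add(-2876, 121), 2851) = Mul(-2755, 2851) = -7854505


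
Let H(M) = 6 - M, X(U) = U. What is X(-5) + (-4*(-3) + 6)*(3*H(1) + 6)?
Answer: 373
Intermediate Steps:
X(-5) + (-4*(-3) + 6)*(3*H(1) + 6) = -5 + (-4*(-3) + 6)*(3*(6 - 1*1) + 6) = -5 + (12 + 6)*(3*(6 - 1) + 6) = -5 + 18*(3*5 + 6) = -5 + 18*(15 + 6) = -5 + 18*21 = -5 + 378 = 373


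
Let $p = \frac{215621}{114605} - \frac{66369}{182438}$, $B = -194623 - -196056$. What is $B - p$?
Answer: $\frac{29929872671917}{20908306990} \approx 1431.5$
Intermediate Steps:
$B = 1433$ ($B = -194623 + 196056 = 1433$)
$p = \frac{31731244753}{20908306990}$ ($p = 215621 \cdot \frac{1}{114605} - \frac{66369}{182438} = \frac{215621}{114605} - \frac{66369}{182438} = \frac{31731244753}{20908306990} \approx 1.5176$)
$B - p = 1433 - \frac{31731244753}{20908306990} = \frac{29929872671917}{20908306990}$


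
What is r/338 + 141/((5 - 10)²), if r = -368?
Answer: 19229/4225 ≈ 4.5512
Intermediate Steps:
r/338 + 141/((5 - 10)²) = -368/338 + 141/((5 - 10)²) = -368*1/338 + 141/((-5)²) = -184/169 + 141/25 = 19229/4225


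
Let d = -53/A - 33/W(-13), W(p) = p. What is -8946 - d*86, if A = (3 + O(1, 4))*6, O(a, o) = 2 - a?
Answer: -1400005/156 ≈ -8974.4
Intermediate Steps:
A = 24 (A = (3 + (2 - 1*1))*6 = (3 + (2 - 1))*6 = (3 + 1)*6 = 4*6 = 24)
d = 103/312 (d = -53/24 - 33/(-13) = -53*1/24 - 33*(-1/13) = -53/24 + 33/13 = 103/312 ≈ 0.33013)
-8946 - d*86 = -8946 - 103*86/312 = -8946 - 1*4429/156 = -8946 - 4429/156 = -1400005/156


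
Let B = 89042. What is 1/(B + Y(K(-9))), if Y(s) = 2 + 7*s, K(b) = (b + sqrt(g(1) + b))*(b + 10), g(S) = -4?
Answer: 88981/7917618998 - 7*I*sqrt(13)/7917618998 ≈ 1.1238e-5 - 3.1877e-9*I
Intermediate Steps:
K(b) = (10 + b)*(b + sqrt(-4 + b)) (K(b) = (b + sqrt(-4 + b))*(b + 10) = (b + sqrt(-4 + b))*(10 + b) = (10 + b)*(b + sqrt(-4 + b)))
1/(B + Y(K(-9))) = 1/(89042 + (2 + 7*((-9)**2 + 10*(-9) + 10*sqrt(-4 - 9) - 9*sqrt(-4 - 9)))) = 1/(89042 + (2 + 7*(81 - 90 + 10*sqrt(-13) - 9*I*sqrt(13)))) = 1/(89042 + (2 + 7*(81 - 90 + 10*(I*sqrt(13)) - 9*I*sqrt(13)))) = 1/(89042 + (2 + 7*(81 - 90 + 10*I*sqrt(13) - 9*I*sqrt(13)))) = 1/(89042 + (2 + 7*(-9 + I*sqrt(13)))) = 1/(89042 + (2 + (-63 + 7*I*sqrt(13)))) = 1/(89042 + (-61 + 7*I*sqrt(13))) = 1/(88981 + 7*I*sqrt(13))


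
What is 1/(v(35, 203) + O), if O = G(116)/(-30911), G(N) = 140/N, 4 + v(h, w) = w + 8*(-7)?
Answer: 896419/128187882 ≈ 0.0069930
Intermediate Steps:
v(h, w) = -60 + w (v(h, w) = -4 + (w + 8*(-7)) = -4 + (w - 56) = -4 + (-56 + w) = -60 + w)
O = -35/896419 (O = (140/116)/(-30911) = (140*(1/116))*(-1/30911) = (35/29)*(-1/30911) = -35/896419 ≈ -3.9044e-5)
1/(v(35, 203) + O) = 1/((-60 + 203) - 35/896419) = 1/(143 - 35/896419) = 1/(128187882/896419) = 896419/128187882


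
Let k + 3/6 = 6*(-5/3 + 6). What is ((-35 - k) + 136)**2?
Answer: 22801/4 ≈ 5700.3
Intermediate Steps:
k = 51/2 (k = -1/2 + 6*(-5/3 + 6) = -1/2 + 6*(13/3) = -1/2 + 26 = 51/2 ≈ 25.500)
((-35 - k) + 136)**2 = ((-35 - 1*51/2) + 136)**2 = ((-35 - 51/2) + 136)**2 = (-121/2 + 136)**2 = (151/2)**2 = 22801/4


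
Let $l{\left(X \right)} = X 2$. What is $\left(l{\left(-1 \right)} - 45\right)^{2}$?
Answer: $2209$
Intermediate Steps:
$l{\left(X \right)} = 2 X$
$\left(l{\left(-1 \right)} - 45\right)^{2} = \left(2 \left(-1\right) - 45\right)^{2} = \left(-2 - 45\right)^{2} = \left(-47\right)^{2} = 2209$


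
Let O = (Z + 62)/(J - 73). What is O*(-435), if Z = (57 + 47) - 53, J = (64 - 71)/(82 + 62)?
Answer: 7078320/10519 ≈ 672.91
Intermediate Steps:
J = -7/144 ≈ -0.048611
Z = 51 (Z = 104 - 53 = 51)
O = -16272/10519 (O = (51 + 62)/(-7/144 - 73) = 113/(-10519/144) = 113*(-144/10519) = -16272/10519 ≈ -1.5469)
O*(-435) = -16272/10519*(-435) = 7078320/10519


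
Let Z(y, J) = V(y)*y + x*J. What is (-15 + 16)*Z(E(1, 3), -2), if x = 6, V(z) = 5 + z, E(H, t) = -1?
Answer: -16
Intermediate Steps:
Z(y, J) = 6*J + y*(5 + y) (Z(y, J) = (5 + y)*y + 6*J = y*(5 + y) + 6*J = 6*J + y*(5 + y))
(-15 + 16)*Z(E(1, 3), -2) = (-15 + 16)*(6*(-2) - (5 - 1)) = 1*(-12 - 1*4) = 1*(-12 - 4) = 1*(-16) = -16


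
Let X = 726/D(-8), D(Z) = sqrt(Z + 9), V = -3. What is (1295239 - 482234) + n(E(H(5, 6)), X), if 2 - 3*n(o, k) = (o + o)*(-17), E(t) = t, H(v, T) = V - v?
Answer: 812915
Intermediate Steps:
D(Z) = sqrt(9 + Z)
X = 726 (X = 726/(sqrt(9 - 8)) = 726/(sqrt(1)) = 726/1 = 726*1 = 726)
H(v, T) = -3 - v
n(o, k) = 2/3 + 34*o/3 (n(o, k) = 2/3 - (o + o)*(-17)/3 = 2/3 - 2*o*(-17)/3 = 2/3 - (-34)*o/3 = 2/3 + 34*o/3)
(1295239 - 482234) + n(E(H(5, 6)), X) = (1295239 - 482234) + (2/3 + 34*(-3 - 1*5)/3) = 813005 + (2/3 + 34*(-3 - 5)/3) = 813005 + (2/3 + (34/3)*(-8)) = 813005 + (2/3 - 272/3) = 813005 - 90 = 812915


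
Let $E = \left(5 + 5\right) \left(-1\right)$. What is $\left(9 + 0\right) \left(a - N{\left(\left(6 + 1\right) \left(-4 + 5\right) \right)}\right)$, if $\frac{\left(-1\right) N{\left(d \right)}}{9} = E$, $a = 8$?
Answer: $-738$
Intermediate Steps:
$E = -10$ ($E = 10 \left(-1\right) = -10$)
$N{\left(d \right)} = 90$ ($N{\left(d \right)} = \left(-9\right) \left(-10\right) = 90$)
$\left(9 + 0\right) \left(a - N{\left(\left(6 + 1\right) \left(-4 + 5\right) \right)}\right) = \left(9 + 0\right) \left(8 - 90\right) = 9 \left(8 - 90\right) = 9 \left(-82\right) = -738$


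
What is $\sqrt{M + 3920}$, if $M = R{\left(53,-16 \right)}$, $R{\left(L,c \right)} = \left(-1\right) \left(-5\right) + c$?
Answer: $\sqrt{3909} \approx 62.522$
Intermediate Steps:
$R{\left(L,c \right)} = 5 + c$
$M = -11$ ($M = 5 - 16 = -11$)
$\sqrt{M + 3920} = \sqrt{-11 + 3920} = \sqrt{3909}$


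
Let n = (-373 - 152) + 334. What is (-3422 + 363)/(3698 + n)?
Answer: -437/501 ≈ -0.87226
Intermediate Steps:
n = -191 (n = -525 + 334 = -191)
(-3422 + 363)/(3698 + n) = (-3422 + 363)/(3698 - 191) = -3059/3507 = -3059*1/3507 = -437/501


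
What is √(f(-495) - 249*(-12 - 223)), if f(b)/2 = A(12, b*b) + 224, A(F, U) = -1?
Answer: √58961 ≈ 242.82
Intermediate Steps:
f(b) = 446 (f(b) = 2*(-1 + 224) = 2*223 = 446)
√(f(-495) - 249*(-12 - 223)) = √(446 - 249*(-12 - 223)) = √(446 - 249*(-235)) = √(446 + 58515) = √58961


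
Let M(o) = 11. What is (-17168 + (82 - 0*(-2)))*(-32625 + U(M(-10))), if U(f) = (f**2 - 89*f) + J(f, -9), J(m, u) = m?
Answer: 571902592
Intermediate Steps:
U(f) = f**2 - 88*f (U(f) = (f**2 - 89*f) + f = f**2 - 88*f)
(-17168 + (82 - 0*(-2)))*(-32625 + U(M(-10))) = (-17168 + (82 - 0*(-2)))*(-32625 + 11*(-88 + 11)) = (-17168 + (82 - 28*0))*(-32625 + 11*(-77)) = (-17168 + (82 + 0))*(-32625 - 847) = (-17168 + 82)*(-33472) = -17086*(-33472) = 571902592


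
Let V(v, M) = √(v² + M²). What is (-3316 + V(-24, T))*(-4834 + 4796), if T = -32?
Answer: 124488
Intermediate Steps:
V(v, M) = √(M² + v²)
(-3316 + V(-24, T))*(-4834 + 4796) = (-3316 + √((-32)² + (-24)²))*(-4834 + 4796) = (-3316 + √(1024 + 576))*(-38) = (-3316 + √1600)*(-38) = (-3316 + 40)*(-38) = -3276*(-38) = 124488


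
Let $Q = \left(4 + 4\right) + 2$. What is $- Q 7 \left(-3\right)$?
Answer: $210$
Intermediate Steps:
$Q = 10$ ($Q = 8 + 2 = 10$)
$- Q 7 \left(-3\right) = \left(-1\right) 10 \cdot 7 \left(-3\right) = \left(-10\right) \left(-21\right) = 210$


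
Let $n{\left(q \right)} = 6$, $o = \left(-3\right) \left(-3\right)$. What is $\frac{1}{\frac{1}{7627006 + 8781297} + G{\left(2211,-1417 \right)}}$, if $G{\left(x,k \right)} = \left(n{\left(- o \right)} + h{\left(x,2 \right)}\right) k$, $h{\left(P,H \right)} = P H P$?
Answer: $- \frac{16408303}{227321893463863847} \approx -7.2181 \cdot 10^{-11}$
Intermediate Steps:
$o = 9$
$h{\left(P,H \right)} = H P^{2}$ ($h{\left(P,H \right)} = H P P = H P^{2}$)
$G{\left(x,k \right)} = k \left(6 + 2 x^{2}\right)$ ($G{\left(x,k \right)} = \left(6 + 2 x^{2}\right) k = k \left(6 + 2 x^{2}\right)$)
$\frac{1}{\frac{1}{7627006 + 8781297} + G{\left(2211,-1417 \right)}} = \frac{1}{\frac{1}{7627006 + 8781297} + 2 \left(-1417\right) \left(3 + 2211^{2}\right)} = \frac{1}{\frac{1}{16408303} + 2 \left(-1417\right) \left(3 + 4888521\right)} = \frac{1}{\frac{1}{16408303} + 2 \left(-1417\right) 4888524} = \frac{1}{\frac{1}{16408303} - 13854077016} = \frac{1}{- \frac{227321893463863847}{16408303}} = - \frac{16408303}{227321893463863847}$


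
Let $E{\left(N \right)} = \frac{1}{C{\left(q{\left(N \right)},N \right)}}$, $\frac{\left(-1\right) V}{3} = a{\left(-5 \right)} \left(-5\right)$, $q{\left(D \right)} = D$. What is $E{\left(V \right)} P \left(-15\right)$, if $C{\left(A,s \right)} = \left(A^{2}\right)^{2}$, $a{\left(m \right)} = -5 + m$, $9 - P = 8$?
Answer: $- \frac{1}{33750000} \approx -2.963 \cdot 10^{-8}$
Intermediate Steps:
$P = 1$ ($P = 9 - 8 = 1$)
$V = -150$ ($V = - 3 \left(-5 - 5\right) \left(-5\right) = - 3 \left(\left(-10\right) \left(-5\right)\right) = \left(-3\right) 50 = -150$)
$C{\left(A,s \right)} = A^{4}$
$E{\left(N \right)} = \frac{1}{N^{4}}$
$E{\left(V \right)} P \left(-15\right) = \frac{1}{506250000} \cdot 1 \left(-15\right) = \frac{1}{506250000} \left(-15\right) = - \frac{1}{33750000}$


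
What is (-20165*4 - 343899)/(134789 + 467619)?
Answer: -424559/602408 ≈ -0.70477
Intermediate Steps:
(-20165*4 - 343899)/(134789 + 467619) = (-80660 - 343899)/602408 = -424559*1/602408 = -424559/602408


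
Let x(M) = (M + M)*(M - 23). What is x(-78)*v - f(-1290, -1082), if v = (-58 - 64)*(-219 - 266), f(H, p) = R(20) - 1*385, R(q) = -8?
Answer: 932282913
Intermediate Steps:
x(M) = 2*M*(-23 + M) (x(M) = (2*M)*(-23 + M) = 2*M*(-23 + M))
f(H, p) = -393 (f(H, p) = -8 - 1*385 = -8 - 385 = -393)
v = 59170 (v = -122*(-485) = 59170)
x(-78)*v - f(-1290, -1082) = (2*(-78)*(-23 - 78))*59170 - 1*(-393) = (2*(-78)*(-101))*59170 + 393 = 15756*59170 + 393 = 932282520 + 393 = 932282913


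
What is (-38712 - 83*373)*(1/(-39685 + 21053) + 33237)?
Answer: -43145284393393/18632 ≈ -2.3157e+9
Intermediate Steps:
(-38712 - 83*373)*(1/(-39685 + 21053) + 33237) = (-38712 - 30959)*(1/(-18632) + 33237) = -69671*(-1/18632 + 33237) = -69671*619271783/18632 = -43145284393393/18632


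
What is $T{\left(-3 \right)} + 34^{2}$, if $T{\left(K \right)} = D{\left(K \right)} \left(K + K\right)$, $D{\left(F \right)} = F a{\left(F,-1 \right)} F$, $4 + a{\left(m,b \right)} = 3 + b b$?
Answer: $1156$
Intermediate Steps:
$a{\left(m,b \right)} = -1 + b^{2}$ ($a{\left(m,b \right)} = -4 + \left(3 + b b\right) = -4 + \left(3 + b^{2}\right) = -1 + b^{2}$)
$D{\left(F \right)} = 0$ ($D{\left(F \right)} = F \left(-1 + \left(-1\right)^{2}\right) F = F \left(-1 + 1\right) F = F 0 F = 0 F = 0$)
$T{\left(K \right)} = 0$ ($T{\left(K \right)} = 0 \left(K + K\right) = 0 \cdot 2 K = 0$)
$T{\left(-3 \right)} + 34^{2} = 0 + 34^{2} = 0 + 1156 = 1156$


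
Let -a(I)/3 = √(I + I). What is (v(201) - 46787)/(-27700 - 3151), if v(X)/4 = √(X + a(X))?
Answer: 46787/30851 - 4*√(201 - 3*√402)/30851 ≈ 1.5150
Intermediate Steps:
a(I) = -3*√2*√I (a(I) = -3*√(I + I) = -3*√2*√I)
v(X) = 4*√(X - 3*√2*√X)
(v(201) - 46787)/(-27700 - 3151) = (4*√(201 - 3*√2*√201) - 46787)/(-27700 - 3151) = (4*√(201 - 3*√402) - 46787)/(-30851) = (-46787 + 4*√(201 - 3*√402))*(-1/30851) = 46787/30851 - 4*√(201 - 3*√402)/30851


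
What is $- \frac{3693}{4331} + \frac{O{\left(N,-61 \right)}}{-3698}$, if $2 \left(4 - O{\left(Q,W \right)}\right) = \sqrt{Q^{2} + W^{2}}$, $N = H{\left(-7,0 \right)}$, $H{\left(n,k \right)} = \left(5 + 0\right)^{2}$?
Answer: $- \frac{6837019}{8008019} + \frac{\sqrt{4346}}{7396} \approx -0.84486$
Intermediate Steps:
$H{\left(n,k \right)} = 25$ ($H{\left(n,k \right)} = 5^{2} = 25$)
$N = 25$
$O{\left(Q,W \right)} = 4 - \frac{\sqrt{Q^{2} + W^{2}}}{2}$
$- \frac{3693}{4331} + \frac{O{\left(N,-61 \right)}}{-3698} = - \frac{3693}{4331} + \frac{4 - \frac{\sqrt{25^{2} + \left(-61\right)^{2}}}{2}}{-3698} = \left(-3693\right) \frac{1}{4331} + \left(4 - \frac{\sqrt{625 + 3721}}{2}\right) \left(- \frac{1}{3698}\right) = - \frac{3693}{4331} + \left(4 - \frac{\sqrt{4346}}{2}\right) \left(- \frac{1}{3698}\right) = - \frac{3693}{4331} - \left(\frac{2}{1849} - \frac{\sqrt{4346}}{7396}\right) = - \frac{6837019}{8008019} + \frac{\sqrt{4346}}{7396}$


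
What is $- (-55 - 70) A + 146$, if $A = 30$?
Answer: $3896$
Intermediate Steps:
$- (-55 - 70) A + 146 = - (-55 - 70) 30 + 146 = \left(-1\right) \left(-125\right) 30 + 146 = 125 \cdot 30 + 146 = 3750 + 146 = 3896$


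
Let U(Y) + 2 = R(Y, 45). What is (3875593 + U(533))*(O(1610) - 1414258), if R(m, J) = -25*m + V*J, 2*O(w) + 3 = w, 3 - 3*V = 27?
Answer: -5458628414277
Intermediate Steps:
V = -8 (V = 1 - 1/3*27 = 1 - 9 = -8)
O(w) = -3/2 + w/2
R(m, J) = -25*m - 8*J
U(Y) = -362 - 25*Y (U(Y) = -2 + (-25*Y - 8*45) = -2 + (-25*Y - 360) = -2 + (-360 - 25*Y) = -362 - 25*Y)
(3875593 + U(533))*(O(1610) - 1414258) = (3875593 + (-362 - 25*533))*((-3/2 + (1/2)*1610) - 1414258) = (3875593 + (-362 - 13325))*((-3/2 + 805) - 1414258) = (3875593 - 13687)*(1607/2 - 1414258) = 3861906*(-2826909/2) = -5458628414277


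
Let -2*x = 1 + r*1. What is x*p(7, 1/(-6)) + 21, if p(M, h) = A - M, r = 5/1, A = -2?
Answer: 48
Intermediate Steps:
r = 5 (r = 5*1 = 5)
p(M, h) = -2 - M
x = -3 (x = -(1 + 5*1)/2 = -(1 + 5)/2 = -½*6 = -3)
x*p(7, 1/(-6)) + 21 = -3*(-2 - 1*7) + 21 = -3*(-2 - 7) + 21 = -3*(-9) + 21 = 27 + 21 = 48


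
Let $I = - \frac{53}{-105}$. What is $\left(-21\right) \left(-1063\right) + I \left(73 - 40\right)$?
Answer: $\frac{781888}{35} \approx 22340.0$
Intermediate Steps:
$I = \frac{53}{105}$ ($I = \left(-53\right) \left(- \frac{1}{105}\right) = \frac{53}{105} \approx 0.50476$)
$\left(-21\right) \left(-1063\right) + I \left(73 - 40\right) = \left(-21\right) \left(-1063\right) + \frac{53 \left(73 - 40\right)}{105} = 22323 + \frac{53 \left(73 - 40\right)}{105} = 22323 + \frac{53}{105} \cdot 33 = 22323 + \frac{583}{35} = \frac{781888}{35}$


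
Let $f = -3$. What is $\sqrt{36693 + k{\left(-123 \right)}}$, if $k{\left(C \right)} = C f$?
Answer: $3 \sqrt{4118} \approx 192.51$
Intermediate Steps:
$k{\left(C \right)} = - 3 C$ ($k{\left(C \right)} = C \left(-3\right) = - 3 C$)
$\sqrt{36693 + k{\left(-123 \right)}} = \sqrt{36693 - -369} = \sqrt{36693 + 369} = \sqrt{37062} = 3 \sqrt{4118}$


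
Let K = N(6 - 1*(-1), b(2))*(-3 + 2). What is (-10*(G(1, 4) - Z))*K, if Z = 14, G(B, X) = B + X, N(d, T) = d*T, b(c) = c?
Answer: -1260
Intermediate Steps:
N(d, T) = T*d
K = -14 (K = (2*(6 - 1*(-1)))*(-3 + 2) = (2*(6 + 1))*(-1) = (2*7)*(-1) = 14*(-1) = -14)
(-10*(G(1, 4) - Z))*K = -10*((1 + 4) - 1*14)*(-14) = -10*(5 - 14)*(-14) = -10*(-9)*(-14) = 90*(-14) = -1260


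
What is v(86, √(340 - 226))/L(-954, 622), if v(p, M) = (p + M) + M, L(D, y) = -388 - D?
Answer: 43/283 + √114/283 ≈ 0.18967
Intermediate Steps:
v(p, M) = p + 2*M (v(p, M) = (M + p) + M = p + 2*M)
v(86, √(340 - 226))/L(-954, 622) = (86 + 2*√(340 - 226))/(-388 - 1*(-954)) = (86 + 2*√114)/(-388 + 954) = (86 + 2*√114)/566 = (86 + 2*√114)*(1/566) = 43/283 + √114/283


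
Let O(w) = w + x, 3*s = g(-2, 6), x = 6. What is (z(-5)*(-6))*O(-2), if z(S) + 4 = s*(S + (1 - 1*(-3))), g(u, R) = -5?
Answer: 56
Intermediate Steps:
s = -5/3 (s = (1/3)*(-5) = -5/3 ≈ -1.6667)
O(w) = 6 + w (O(w) = w + 6 = 6 + w)
z(S) = -32/3 - 5*S/3 (z(S) = -4 - 5*(S + (1 - 1*(-3)))/3 = -4 - 5*(S + (1 + 3))/3 = -4 - 5*(S + 4)/3 = -4 - 5*(4 + S)/3 = -4 + (-20/3 - 5*S/3) = -32/3 - 5*S/3)
(z(-5)*(-6))*O(-2) = ((-32/3 - 5/3*(-5))*(-6))*(6 - 2) = ((-32/3 + 25/3)*(-6))*4 = -7/3*(-6)*4 = 14*4 = 56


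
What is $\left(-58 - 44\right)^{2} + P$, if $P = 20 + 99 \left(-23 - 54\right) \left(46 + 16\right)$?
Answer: $-462202$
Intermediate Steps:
$P = -472606$ ($P = 20 + 99 \left(\left(-77\right) 62\right) = 20 + 99 \left(-4774\right) = 20 - 472626 = -472606$)
$\left(-58 - 44\right)^{2} + P = \left(-58 - 44\right)^{2} - 472606 = \left(-102\right)^{2} - 472606 = 10404 - 472606 = -462202$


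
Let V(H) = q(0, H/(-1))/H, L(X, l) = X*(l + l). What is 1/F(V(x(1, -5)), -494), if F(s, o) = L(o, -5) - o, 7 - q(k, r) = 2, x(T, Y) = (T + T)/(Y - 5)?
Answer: 1/5434 ≈ 0.00018403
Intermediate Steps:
L(X, l) = 2*X*l (L(X, l) = X*(2*l) = 2*X*l)
x(T, Y) = 2*T/(-5 + Y) (x(T, Y) = (2*T)/(-5 + Y) = 2*T/(-5 + Y))
q(k, r) = 5 (q(k, r) = 7 - 1*2 = 7 - 2 = 5)
V(H) = 5/H
F(s, o) = -11*o (F(s, o) = 2*o*(-5) - o = -10*o - o = -11*o)
1/F(V(x(1, -5)), -494) = 1/(-11*(-494)) = 1/5434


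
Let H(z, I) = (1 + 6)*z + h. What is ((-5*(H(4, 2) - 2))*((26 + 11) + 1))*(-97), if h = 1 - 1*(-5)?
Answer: 589760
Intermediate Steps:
h = 6 (h = 1 + 5 = 6)
H(z, I) = 6 + 7*z (H(z, I) = (1 + 6)*z + 6 = 7*z + 6 = 6 + 7*z)
((-5*(H(4, 2) - 2))*((26 + 11) + 1))*(-97) = ((-5*((6 + 7*4) - 2))*((26 + 11) + 1))*(-97) = ((-5*((6 + 28) - 2))*(37 + 1))*(-97) = (-5*(34 - 2)*38)*(-97) = (-5*32*38)*(-97) = -160*38*(-97) = -6080*(-97) = 589760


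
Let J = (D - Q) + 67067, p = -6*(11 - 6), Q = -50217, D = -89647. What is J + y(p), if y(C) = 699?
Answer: 28336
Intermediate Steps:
p = -30 (p = -6*5 = -30)
J = 27637 (J = (-89647 - 1*(-50217)) + 67067 = (-89647 + 50217) + 67067 = -39430 + 67067 = 27637)
J + y(p) = 27637 + 699 = 28336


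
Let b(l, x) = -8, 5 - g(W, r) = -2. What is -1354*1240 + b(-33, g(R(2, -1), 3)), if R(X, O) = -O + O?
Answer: -1678968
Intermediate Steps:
R(X, O) = 0
g(W, r) = 7 (g(W, r) = 5 - 1*(-2) = 5 + 2 = 7)
-1354*1240 + b(-33, g(R(2, -1), 3)) = -1354*1240 - 8 = -1678960 - 8 = -1678968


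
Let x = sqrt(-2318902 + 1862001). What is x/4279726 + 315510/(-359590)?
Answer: -31551/35959 + I*sqrt(456901)/4279726 ≈ -0.87742 + 0.00015794*I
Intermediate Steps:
x = I*sqrt(456901) (x = sqrt(-456901) = I*sqrt(456901) ≈ 675.94*I)
x/4279726 + 315510/(-359590) = (I*sqrt(456901))/4279726 + 315510/(-359590) = (I*sqrt(456901))*(1/4279726) + 315510*(-1/359590) = I*sqrt(456901)/4279726 - 31551/35959 = -31551/35959 + I*sqrt(456901)/4279726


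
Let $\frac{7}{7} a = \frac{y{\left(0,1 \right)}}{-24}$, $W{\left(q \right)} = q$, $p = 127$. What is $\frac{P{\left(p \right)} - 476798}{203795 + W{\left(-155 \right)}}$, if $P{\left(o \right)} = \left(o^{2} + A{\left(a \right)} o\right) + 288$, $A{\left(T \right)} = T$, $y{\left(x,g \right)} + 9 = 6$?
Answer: $- \frac{3682921}{1629120} \approx -2.2607$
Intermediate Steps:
$y{\left(x,g \right)} = -3$ ($y{\left(x,g \right)} = -9 + 6 = -3$)
$a = \frac{1}{8}$ ($a = - \frac{3}{-24} = \left(-3\right) \left(- \frac{1}{24}\right) = \frac{1}{8} \approx 0.125$)
$P{\left(o \right)} = 288 + o^{2} + \frac{o}{8}$ ($P{\left(o \right)} = \left(o^{2} + \frac{o}{8}\right) + 288 = 288 + o^{2} + \frac{o}{8}$)
$\frac{P{\left(p \right)} - 476798}{203795 + W{\left(-155 \right)}} = \frac{\left(288 + 127^{2} + \frac{1}{8} \cdot 127\right) - 476798}{203795 - 155} = \frac{\left(288 + 16129 + \frac{127}{8}\right) - 476798}{203640} = \left(\frac{131463}{8} - 476798\right) \frac{1}{203640} = \left(- \frac{3682921}{8}\right) \frac{1}{203640} = - \frac{3682921}{1629120}$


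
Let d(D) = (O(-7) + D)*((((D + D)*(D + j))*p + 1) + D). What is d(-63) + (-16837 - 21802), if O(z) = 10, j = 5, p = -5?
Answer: 1901267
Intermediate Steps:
d(D) = (10 + D)*(1 + D - 10*D*(5 + D)) (d(D) = (10 + D)*((((D + D)*(D + 5))*(-5) + 1) + D) = (10 + D)*((((2*D)*(5 + D))*(-5) + 1) + D) = (10 + D)*(((2*D*(5 + D))*(-5) + 1) + D) = (10 + D)*((-10*D*(5 + D) + 1) + D) = (10 + D)*((1 - 10*D*(5 + D)) + D) = (10 + D)*(1 + D - 10*D*(5 + D)))
d(-63) + (-16837 - 21802) = (10 - 489*(-63) - 149*(-63)² - 10*(-63)³) + (-16837 - 21802) = (10 + 30807 - 149*3969 - 10*(-250047)) - 38639 = (10 + 30807 - 591381 + 2500470) - 38639 = 1939906 - 38639 = 1901267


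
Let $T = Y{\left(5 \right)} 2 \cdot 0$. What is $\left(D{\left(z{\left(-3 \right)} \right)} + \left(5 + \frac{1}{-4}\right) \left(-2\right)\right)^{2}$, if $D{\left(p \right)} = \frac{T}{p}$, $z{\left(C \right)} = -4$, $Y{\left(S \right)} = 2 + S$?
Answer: $\frac{361}{4} \approx 90.25$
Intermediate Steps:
$T = 0$ ($T = \left(2 + 5\right) 2 \cdot 0 = 7 \cdot 2 \cdot 0 = 14 \cdot 0 = 0$)
$D{\left(p \right)} = 0$ ($D{\left(p \right)} = \frac{0}{p} = 0$)
$\left(D{\left(z{\left(-3 \right)} \right)} + \left(5 + \frac{1}{-4}\right) \left(-2\right)\right)^{2} = \left(0 + \left(5 + \frac{1}{-4}\right) \left(-2\right)\right)^{2} = \left(0 + \left(5 - \frac{1}{4}\right) \left(-2\right)\right)^{2} = \left(0 + \frac{19}{4} \left(-2\right)\right)^{2} = \left(0 - \frac{19}{2}\right)^{2} = \left(- \frac{19}{2}\right)^{2} = \frac{361}{4}$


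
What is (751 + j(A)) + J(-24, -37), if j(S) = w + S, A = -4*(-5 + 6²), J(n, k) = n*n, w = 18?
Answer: 1221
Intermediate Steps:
J(n, k) = n²
A = -124 (A = -4*(-5 + 36) = -4*31 = -124)
j(S) = 18 + S
(751 + j(A)) + J(-24, -37) = (751 + (18 - 124)) + (-24)² = (751 - 106) + 576 = 645 + 576 = 1221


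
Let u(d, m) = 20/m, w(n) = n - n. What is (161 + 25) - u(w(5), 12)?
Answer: 553/3 ≈ 184.33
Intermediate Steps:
w(n) = 0
(161 + 25) - u(w(5), 12) = (161 + 25) - 20/12 = 186 - 20/12 = 186 - 1*5/3 = 186 - 5/3 = 553/3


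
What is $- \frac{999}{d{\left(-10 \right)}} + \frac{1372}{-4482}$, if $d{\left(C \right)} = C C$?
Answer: $- \frac{2307359}{224100} \approx -10.296$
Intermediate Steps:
$d{\left(C \right)} = C^{2}$
$- \frac{999}{d{\left(-10 \right)}} + \frac{1372}{-4482} = - \frac{999}{\left(-10\right)^{2}} + \frac{1372}{-4482} = - \frac{999}{100} + 1372 \left(- \frac{1}{4482}\right) = \left(-999\right) \frac{1}{100} - \frac{686}{2241} = - \frac{999}{100} - \frac{686}{2241} = - \frac{2307359}{224100}$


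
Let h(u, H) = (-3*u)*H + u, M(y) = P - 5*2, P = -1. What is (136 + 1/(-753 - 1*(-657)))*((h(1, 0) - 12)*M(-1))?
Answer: 1579655/96 ≈ 16455.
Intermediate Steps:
M(y) = -11 (M(y) = -1 - 5*2 = -1 - 10 = -11)
h(u, H) = u - 3*H*u (h(u, H) = -3*H*u + u = u - 3*H*u)
(136 + 1/(-753 - 1*(-657)))*((h(1, 0) - 12)*M(-1)) = (136 + 1/(-753 - 1*(-657)))*((1*(1 - 3*0) - 12)*(-11)) = (136 + 1/(-753 + 657))*((1*(1 + 0) - 12)*(-11)) = (136 + 1/(-96))*((1*1 - 12)*(-11)) = (136 - 1/96)*((1 - 12)*(-11)) = 13055*(-11*(-11))/96 = (13055/96)*121 = 1579655/96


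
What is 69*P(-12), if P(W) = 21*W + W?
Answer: -18216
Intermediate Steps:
P(W) = 22*W
69*P(-12) = 69*(22*(-12)) = 69*(-264) = -18216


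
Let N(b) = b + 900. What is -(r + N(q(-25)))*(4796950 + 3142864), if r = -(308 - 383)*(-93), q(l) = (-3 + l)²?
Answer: 42009555874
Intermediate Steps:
N(b) = 900 + b
r = -6975 (r = -(-75)*(-93) = -1*6975 = -6975)
-(r + N(q(-25)))*(4796950 + 3142864) = -(-6975 + (900 + (-3 - 25)²))*(4796950 + 3142864) = -(-6975 + (900 + (-28)²))*7939814 = -(-6975 + (900 + 784))*7939814 = -(-6975 + 1684)*7939814 = -(-5291)*7939814 = -1*(-42009555874) = 42009555874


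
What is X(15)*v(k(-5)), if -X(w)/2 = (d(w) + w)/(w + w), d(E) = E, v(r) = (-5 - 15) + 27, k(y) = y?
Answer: -14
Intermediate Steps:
v(r) = 7 (v(r) = -20 + 27 = 7)
X(w) = -2 (X(w) = -2*(w + w)/(w + w) = -2*2*w/(2*w) = -2*2*w*1/(2*w) = -2*1 = -2)
X(15)*v(k(-5)) = -2*7 = -14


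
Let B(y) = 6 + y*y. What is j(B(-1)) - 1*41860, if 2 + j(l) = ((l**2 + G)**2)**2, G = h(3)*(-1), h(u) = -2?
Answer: 6723339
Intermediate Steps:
G = 2 (G = -2*(-1) = 2)
B(y) = 6 + y**2
j(l) = -2 + (2 + l**2)**4 (j(l) = -2 + ((l**2 + 2)**2)**2 = -2 + ((2 + l**2)**2)**2 = -2 + (2 + l**2)**4)
j(B(-1)) - 1*41860 = (-2 + (2 + (6 + (-1)**2)**2)**4) - 1*41860 = (-2 + (2 + (6 + 1)**2)**4) - 41860 = (-2 + (2 + 7**2)**4) - 41860 = (-2 + (2 + 49)**4) - 41860 = (-2 + 51**4) - 41860 = (-2 + 6765201) - 41860 = 6765199 - 41860 = 6723339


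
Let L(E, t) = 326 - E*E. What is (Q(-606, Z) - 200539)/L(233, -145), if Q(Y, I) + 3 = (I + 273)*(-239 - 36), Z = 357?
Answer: 373792/53963 ≈ 6.9268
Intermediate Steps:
Q(Y, I) = -75078 - 275*I (Q(Y, I) = -3 + (I + 273)*(-239 - 36) = -3 + (273 + I)*(-275) = -3 + (-75075 - 275*I) = -75078 - 275*I)
L(E, t) = 326 - E²
(Q(-606, Z) - 200539)/L(233, -145) = ((-75078 - 275*357) - 200539)/(326 - 1*233²) = ((-75078 - 98175) - 200539)/(326 - 1*54289) = (-173253 - 200539)/(326 - 54289) = -373792/(-53963) = -373792*(-1/53963) = 373792/53963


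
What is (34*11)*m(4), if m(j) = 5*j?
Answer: 7480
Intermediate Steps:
(34*11)*m(4) = (34*11)*(5*4) = 374*20 = 7480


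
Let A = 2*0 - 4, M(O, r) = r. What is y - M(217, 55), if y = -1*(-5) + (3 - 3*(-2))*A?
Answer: -86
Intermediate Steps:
A = -4 (A = 0 - 4 = -4)
y = -31 (y = -1*(-5) + (3 - 3*(-2))*(-4) = 5 + (3 + 6)*(-4) = 5 + 9*(-4) = 5 - 36 = -31)
y - M(217, 55) = -31 - 1*55 = -31 - 55 = -86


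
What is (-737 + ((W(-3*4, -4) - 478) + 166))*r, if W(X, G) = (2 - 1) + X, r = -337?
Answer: 357220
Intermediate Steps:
W(X, G) = 1 + X
(-737 + ((W(-3*4, -4) - 478) + 166))*r = (-737 + (((1 - 3*4) - 478) + 166))*(-337) = (-737 + (((1 - 12) - 478) + 166))*(-337) = (-737 + ((-11 - 478) + 166))*(-337) = (-737 + (-489 + 166))*(-337) = (-737 - 323)*(-337) = -1060*(-337) = 357220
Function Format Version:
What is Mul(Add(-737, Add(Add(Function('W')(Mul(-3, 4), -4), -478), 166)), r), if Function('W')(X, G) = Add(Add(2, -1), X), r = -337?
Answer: 357220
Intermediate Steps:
Function('W')(X, G) = Add(1, X)
Mul(Add(-737, Add(Add(Function('W')(Mul(-3, 4), -4), -478), 166)), r) = Mul(Add(-737, Add(Add(Add(1, Mul(-3, 4)), -478), 166)), -337) = Mul(Add(-737, Add(Add(Add(1, -12), -478), 166)), -337) = Mul(Add(-737, Add(Add(-11, -478), 166)), -337) = Mul(Add(-737, Add(-489, 166)), -337) = Mul(Add(-737, -323), -337) = Mul(-1060, -337) = 357220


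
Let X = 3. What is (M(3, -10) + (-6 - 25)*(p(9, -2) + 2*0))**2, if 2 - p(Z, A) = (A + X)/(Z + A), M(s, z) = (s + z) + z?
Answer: 272484/49 ≈ 5560.9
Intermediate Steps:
M(s, z) = s + 2*z
p(Z, A) = 2 - (3 + A)/(A + Z) (p(Z, A) = 2 - (A + 3)/(Z + A) = 2 - (3 + A)/(A + Z))
(M(3, -10) + (-6 - 25)*(p(9, -2) + 2*0))**2 = ((3 + 2*(-10)) + (-6 - 25)*((-3 - 2 + 2*9)/(-2 + 9) + 2*0))**2 = ((3 - 20) - 31*((-3 - 2 + 18)/7 + 0))**2 = (-17 - 31*((1/7)*13 + 0))**2 = (-17 - 31*(13/7 + 0))**2 = (-17 - 31*13/7)**2 = (-17 - 403/7)**2 = (-522/7)**2 = 272484/49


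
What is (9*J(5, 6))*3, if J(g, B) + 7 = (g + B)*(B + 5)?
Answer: 3078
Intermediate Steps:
J(g, B) = -7 + (5 + B)*(B + g) (J(g, B) = -7 + (g + B)*(B + 5) = -7 + (B + g)*(5 + B) = -7 + (5 + B)*(B + g))
(9*J(5, 6))*3 = (9*(-7 + 6**2 + 5*6 + 5*5 + 6*5))*3 = (9*(-7 + 36 + 30 + 25 + 30))*3 = (9*114)*3 = 1026*3 = 3078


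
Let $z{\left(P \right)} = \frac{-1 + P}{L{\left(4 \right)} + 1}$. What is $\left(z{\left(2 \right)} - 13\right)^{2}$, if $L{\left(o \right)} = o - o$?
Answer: $144$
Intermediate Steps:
$L{\left(o \right)} = 0$
$z{\left(P \right)} = -1 + P$ ($z{\left(P \right)} = \frac{-1 + P}{0 + 1} = \frac{-1 + P}{1} = \left(-1 + P\right) 1 = -1 + P$)
$\left(z{\left(2 \right)} - 13\right)^{2} = \left(\left(-1 + 2\right) - 13\right)^{2} = \left(1 - 13\right)^{2} = \left(-12\right)^{2} = 144$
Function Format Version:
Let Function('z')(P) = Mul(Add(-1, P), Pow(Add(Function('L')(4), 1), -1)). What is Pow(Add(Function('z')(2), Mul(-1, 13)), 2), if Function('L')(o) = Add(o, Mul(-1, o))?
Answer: 144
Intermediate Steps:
Function('L')(o) = 0
Function('z')(P) = Add(-1, P) (Function('z')(P) = Mul(Add(-1, P), Pow(Add(0, 1), -1)) = Mul(Add(-1, P), Pow(1, -1)) = Mul(Add(-1, P), 1) = Add(-1, P))
Pow(Add(Function('z')(2), Mul(-1, 13)), 2) = Pow(Add(Add(-1, 2), Mul(-1, 13)), 2) = Pow(Add(1, -13), 2) = Pow(-12, 2) = 144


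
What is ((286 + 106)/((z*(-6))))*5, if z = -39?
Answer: 980/117 ≈ 8.3761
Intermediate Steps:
((286 + 106)/((z*(-6))))*5 = ((286 + 106)/((-39*(-6))))*5 = (392/234)*5 = (392*(1/234))*5 = (196/117)*5 = 980/117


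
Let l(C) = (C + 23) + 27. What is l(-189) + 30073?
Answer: 29934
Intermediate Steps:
l(C) = 50 + C (l(C) = (23 + C) + 27 = 50 + C)
l(-189) + 30073 = (50 - 189) + 30073 = -139 + 30073 = 29934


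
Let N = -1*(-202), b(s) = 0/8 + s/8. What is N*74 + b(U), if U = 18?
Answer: 59801/4 ≈ 14950.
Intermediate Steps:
b(s) = s/8 (b(s) = 0*(1/8) + s*(1/8) = 0 + s/8 = s/8)
N = 202
N*74 + b(U) = 202*74 + (1/8)*18 = 14948 + 9/4 = 59801/4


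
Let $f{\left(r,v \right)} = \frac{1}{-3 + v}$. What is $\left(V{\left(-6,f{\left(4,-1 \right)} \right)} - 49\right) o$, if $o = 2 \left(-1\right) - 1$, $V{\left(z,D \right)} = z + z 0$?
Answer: $165$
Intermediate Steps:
$V{\left(z,D \right)} = z$ ($V{\left(z,D \right)} = z + 0 = z$)
$o = -3$ ($o = -2 - 1 = -3$)
$\left(V{\left(-6,f{\left(4,-1 \right)} \right)} - 49\right) o = \left(-6 - 49\right) \left(-3\right) = \left(-55\right) \left(-3\right) = 165$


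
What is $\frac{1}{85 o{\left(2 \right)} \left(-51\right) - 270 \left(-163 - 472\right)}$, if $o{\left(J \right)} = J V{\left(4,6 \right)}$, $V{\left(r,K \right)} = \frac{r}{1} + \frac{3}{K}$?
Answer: $\frac{1}{132435} \approx 7.5509 \cdot 10^{-6}$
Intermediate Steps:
$V{\left(r,K \right)} = r + \frac{3}{K}$ ($V{\left(r,K \right)} = r 1 + \frac{3}{K} = r + \frac{3}{K}$)
$o{\left(J \right)} = \frac{9 J}{2}$ ($o{\left(J \right)} = J \left(4 + \frac{3}{6}\right) = J \left(4 + 3 \cdot \frac{1}{6}\right) = J \left(4 + \frac{1}{2}\right) = J \frac{9}{2} = \frac{9 J}{2}$)
$\frac{1}{85 o{\left(2 \right)} \left(-51\right) - 270 \left(-163 - 472\right)} = \frac{1}{85 \cdot \frac{9}{2} \cdot 2 \left(-51\right) - 270 \left(-163 - 472\right)} = \frac{1}{85 \cdot 9 \left(-51\right) - -171450} = \frac{1}{765 \left(-51\right) + 171450} = \frac{1}{-39015 + 171450} = \frac{1}{132435}$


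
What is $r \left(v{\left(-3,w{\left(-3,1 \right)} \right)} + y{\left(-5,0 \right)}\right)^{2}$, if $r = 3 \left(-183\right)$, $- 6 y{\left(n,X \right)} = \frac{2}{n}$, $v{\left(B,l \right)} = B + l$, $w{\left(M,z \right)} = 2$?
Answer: $- \frac{11956}{25} \approx -478.24$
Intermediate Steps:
$y{\left(n,X \right)} = - \frac{1}{3 n}$ ($y{\left(n,X \right)} = - \frac{2 \frac{1}{n}}{6} = - \frac{1}{3 n}$)
$r = -549$
$r \left(v{\left(-3,w{\left(-3,1 \right)} \right)} + y{\left(-5,0 \right)}\right)^{2} = - 549 \left(\left(-3 + 2\right) - \frac{1}{3 \left(-5\right)}\right)^{2} = - 549 \left(-1 - - \frac{1}{15}\right)^{2} = - 549 \left(-1 + \frac{1}{15}\right)^{2} = - 549 \left(- \frac{14}{15}\right)^{2} = \left(-549\right) \frac{196}{225} = - \frac{11956}{25}$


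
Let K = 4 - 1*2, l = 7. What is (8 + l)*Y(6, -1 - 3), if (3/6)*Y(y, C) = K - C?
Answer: 180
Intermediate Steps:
K = 2 (K = 4 - 2 = 2)
Y(y, C) = 4 - 2*C (Y(y, C) = 2*(2 - C) = 4 - 2*C)
(8 + l)*Y(6, -1 - 3) = (8 + 7)*(4 - 2*(-1 - 3)) = 15*(4 - 2*(-4)) = 15*(4 + 8) = 15*12 = 180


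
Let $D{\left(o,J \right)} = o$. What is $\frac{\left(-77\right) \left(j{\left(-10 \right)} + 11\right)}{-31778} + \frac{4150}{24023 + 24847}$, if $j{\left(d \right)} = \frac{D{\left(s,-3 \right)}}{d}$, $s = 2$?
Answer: $\frac{43129748}{388247715} \approx 0.11109$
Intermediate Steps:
$j{\left(d \right)} = \frac{2}{d}$
$\frac{\left(-77\right) \left(j{\left(-10 \right)} + 11\right)}{-31778} + \frac{4150}{24023 + 24847} = \frac{\left(-77\right) \left(\frac{2}{-10} + 11\right)}{-31778} + \frac{4150}{24023 + 24847} = - 77 \left(2 \left(- \frac{1}{10}\right) + 11\right) \left(- \frac{1}{31778}\right) + \frac{4150}{48870} = - 77 \left(- \frac{1}{5} + 11\right) \left(- \frac{1}{31778}\right) + 4150 \cdot \frac{1}{48870} = \left(-77\right) \frac{54}{5} \left(- \frac{1}{31778}\right) + \frac{415}{4887} = \left(- \frac{4158}{5}\right) \left(- \frac{1}{31778}\right) + \frac{415}{4887} = \frac{2079}{79445} + \frac{415}{4887} = \frac{43129748}{388247715}$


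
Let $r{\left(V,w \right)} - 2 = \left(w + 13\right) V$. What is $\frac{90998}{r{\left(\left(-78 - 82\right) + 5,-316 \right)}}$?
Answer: $\frac{90998}{46967} \approx 1.9375$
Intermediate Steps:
$r{\left(V,w \right)} = 2 + V \left(13 + w\right)$ ($r{\left(V,w \right)} = 2 + \left(w + 13\right) V = 2 + \left(13 + w\right) V = 2 + V \left(13 + w\right)$)
$\frac{90998}{r{\left(\left(-78 - 82\right) + 5,-316 \right)}} = \frac{90998}{2 + 13 \left(\left(-78 - 82\right) + 5\right) + \left(\left(-78 - 82\right) + 5\right) \left(-316\right)} = \frac{90998}{2 + 13 \left(-160 + 5\right) + \left(-160 + 5\right) \left(-316\right)} = \frac{90998}{2 + 13 \left(-155\right) - -48980} = \frac{90998}{2 - 2015 + 48980} = \frac{90998}{46967}$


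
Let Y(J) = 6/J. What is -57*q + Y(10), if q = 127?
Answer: -36192/5 ≈ -7238.4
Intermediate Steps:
-57*q + Y(10) = -57*127 + 6/10 = -7239 + 6*(⅒) = -7239 + ⅗ = -36192/5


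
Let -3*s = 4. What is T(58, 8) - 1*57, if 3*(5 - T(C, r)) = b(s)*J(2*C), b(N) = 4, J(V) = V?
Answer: -620/3 ≈ -206.67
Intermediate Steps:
s = -4/3 (s = -⅓*4 = -4/3 ≈ -1.3333)
T(C, r) = 5 - 8*C/3 (T(C, r) = 5 - 4*2*C/3 = 5 - 8*C/3)
T(58, 8) - 1*57 = (5 - 8/3*58) - 1*57 = (5 - 464/3) - 57 = -449/3 - 57 = -620/3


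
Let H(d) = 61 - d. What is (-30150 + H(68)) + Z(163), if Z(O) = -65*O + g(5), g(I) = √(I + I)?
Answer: -40752 + √10 ≈ -40749.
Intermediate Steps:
g(I) = √2*√I (g(I) = √(2*I) = √2*√I)
Z(O) = √10 - 65*O (Z(O) = -65*O + √2*√5 = -65*O + √10 = √10 - 65*O)
(-30150 + H(68)) + Z(163) = (-30150 + (61 - 1*68)) + (√10 - 65*163) = (-30150 + (61 - 68)) + (√10 - 10595) = (-30150 - 7) + (-10595 + √10) = -30157 + (-10595 + √10) = -40752 + √10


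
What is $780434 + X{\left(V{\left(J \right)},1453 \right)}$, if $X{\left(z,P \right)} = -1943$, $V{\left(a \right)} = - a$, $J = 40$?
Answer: $778491$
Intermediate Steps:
$780434 + X{\left(V{\left(J \right)},1453 \right)} = 780434 - 1943 = 778491$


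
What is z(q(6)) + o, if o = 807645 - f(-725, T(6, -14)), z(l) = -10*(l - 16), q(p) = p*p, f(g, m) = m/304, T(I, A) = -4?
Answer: 61365821/76 ≈ 8.0745e+5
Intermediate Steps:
f(g, m) = m/304 (f(g, m) = m*(1/304) = m/304)
q(p) = p²
z(l) = 160 - 10*l (z(l) = -10*(-16 + l) = 160 - 10*l)
o = 61381021/76 (o = 807645 - (-4)/304 = 807645 - 1*(-1/76) = 807645 + 1/76 = 61381021/76 ≈ 8.0765e+5)
z(q(6)) + o = (160 - 10*6²) + 61381021/76 = (160 - 10*36) + 61381021/76 = (160 - 360) + 61381021/76 = -200 + 61381021/76 = 61365821/76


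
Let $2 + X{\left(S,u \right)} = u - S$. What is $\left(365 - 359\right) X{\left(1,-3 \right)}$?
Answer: $-36$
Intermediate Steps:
$X{\left(S,u \right)} = -2 + u - S$ ($X{\left(S,u \right)} = -2 - \left(S - u\right) = -2 + u - S$)
$\left(365 - 359\right) X{\left(1,-3 \right)} = \left(365 - 359\right) \left(-2 - 3 - 1\right) = 6 \left(-6\right) = -36$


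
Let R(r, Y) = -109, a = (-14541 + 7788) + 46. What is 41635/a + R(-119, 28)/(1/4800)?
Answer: -3509144035/6707 ≈ -5.2321e+5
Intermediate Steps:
a = -6707 (a = -6753 + 46 = -6707)
41635/a + R(-119, 28)/(1/4800) = 41635/(-6707) - 109/(1/4800) = 41635*(-1/6707) - 109/1/4800 = -41635/6707 - 109*4800 = -41635/6707 - 523200 = -3509144035/6707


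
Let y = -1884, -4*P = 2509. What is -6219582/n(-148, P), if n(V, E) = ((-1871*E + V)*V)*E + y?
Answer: -24878328/435734607715 ≈ -5.7095e-5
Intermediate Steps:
P = -2509/4 (P = -¼*2509 = -2509/4 ≈ -627.25)
n(V, E) = -1884 + E*V*(V - 1871*E) (n(V, E) = ((-1871*E + V)*V)*E - 1884 = ((V - 1871*E)*V)*E - 1884 = (V*(V - 1871*E))*E - 1884 = E*V*(V - 1871*E) - 1884 = -1884 + E*V*(V - 1871*E))
-6219582/n(-148, P) = -6219582/(-1884 - 2509/4*(-148)² - 1871*(-148)*(-2509/4)²) = -6219582/(-1884 - 2509/4*21904 - 1871*(-148)*6295081/16) = -6219582/(-1884 - 13739284 + 435789572387/4) = -6219582/435734607715/4 = -6219582*4/435734607715 = -24878328/435734607715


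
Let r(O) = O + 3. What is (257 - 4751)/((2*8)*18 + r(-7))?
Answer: -2247/142 ≈ -15.824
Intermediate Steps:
r(O) = 3 + O
(257 - 4751)/((2*8)*18 + r(-7)) = (257 - 4751)/((2*8)*18 + (3 - 7)) = -4494/(16*18 - 4) = -4494/(288 - 4) = -4494/284 = -4494*1/284 = -2247/142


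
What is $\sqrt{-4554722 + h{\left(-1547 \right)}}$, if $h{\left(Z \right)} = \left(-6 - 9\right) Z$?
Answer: $i \sqrt{4531517} \approx 2128.7 i$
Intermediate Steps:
$h{\left(Z \right)} = - 15 Z$
$\sqrt{-4554722 + h{\left(-1547 \right)}} = \sqrt{-4554722 - -23205} = \sqrt{-4554722 + 23205} = \sqrt{-4531517} = i \sqrt{4531517}$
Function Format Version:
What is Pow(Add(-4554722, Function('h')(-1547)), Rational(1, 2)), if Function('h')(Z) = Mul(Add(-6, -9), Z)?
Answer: Mul(I, Pow(4531517, Rational(1, 2))) ≈ Mul(2128.7, I)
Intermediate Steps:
Function('h')(Z) = Mul(-15, Z)
Pow(Add(-4554722, Function('h')(-1547)), Rational(1, 2)) = Pow(Add(-4554722, Mul(-15, -1547)), Rational(1, 2)) = Pow(Add(-4554722, 23205), Rational(1, 2)) = Pow(-4531517, Rational(1, 2)) = Mul(I, Pow(4531517, Rational(1, 2)))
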